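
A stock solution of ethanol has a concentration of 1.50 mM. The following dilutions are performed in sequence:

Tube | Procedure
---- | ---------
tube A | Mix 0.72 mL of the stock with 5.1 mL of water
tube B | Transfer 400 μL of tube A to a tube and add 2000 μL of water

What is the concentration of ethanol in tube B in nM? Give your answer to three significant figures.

Step 1: 0.72 mL + 5.1 mL = 5.82 mL total → factor 5.82/0.72 = 8.0833
Step 2: 400 μL + 2000 μL = 2400 μL total → factor 2400/400 = 6
Overall dilution factor = 8.0833 × 6 = 48.5
Final = 1.50 mM / 48.5 = 0.03093 mM = 3.09 × 10^4 nM

3.09 × 10^4 nM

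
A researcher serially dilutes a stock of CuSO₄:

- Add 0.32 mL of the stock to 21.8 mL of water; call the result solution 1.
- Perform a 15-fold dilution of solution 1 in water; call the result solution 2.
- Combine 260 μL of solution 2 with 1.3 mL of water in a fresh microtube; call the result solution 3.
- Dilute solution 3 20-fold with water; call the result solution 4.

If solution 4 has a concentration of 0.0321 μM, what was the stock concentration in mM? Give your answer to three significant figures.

3.99 mM

Step 1: 0.32 mL + 21.8 mL = 22.12 mL total → factor 22.12/0.32 = 69.125
Step 2: 15-fold → factor 15
Step 3: 260 μL + 1.3 mL = 1560 μL total → factor 1560/260 = 6
Step 4: 20-fold → factor 20
Overall dilution factor = 69.125 × 15 × 6 × 20 = 1.2442 × 10^5
Stock = 0.0321 μM × 1.2442 × 10^5 = 3994 μM = 3.99 mM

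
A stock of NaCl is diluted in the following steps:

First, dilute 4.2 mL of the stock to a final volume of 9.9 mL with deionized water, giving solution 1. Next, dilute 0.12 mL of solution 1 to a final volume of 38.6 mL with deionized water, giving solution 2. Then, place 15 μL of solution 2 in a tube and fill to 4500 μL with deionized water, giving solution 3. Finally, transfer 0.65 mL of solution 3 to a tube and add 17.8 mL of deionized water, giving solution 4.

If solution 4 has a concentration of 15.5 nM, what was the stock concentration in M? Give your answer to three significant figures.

Step 1: 4.2 mL brought to 9.9 mL → factor 9.9/4.2 = 2.3571
Step 2: 0.12 mL brought to 38.6 mL → factor 38.6/0.12 = 321.67
Step 3: 15 μL brought to 4500 μL → factor 4500/15 = 300
Step 4: 0.65 mL + 17.8 mL = 18.45 mL total → factor 18.45/0.65 = 28.385
Overall dilution factor = 2.3571 × 321.67 × 300 × 28.385 = 6.4565 × 10^6
Stock = 15.5 nM × 6.4565 × 10^6 = 1.001 × 10^8 nM = 0.100 M

0.100 M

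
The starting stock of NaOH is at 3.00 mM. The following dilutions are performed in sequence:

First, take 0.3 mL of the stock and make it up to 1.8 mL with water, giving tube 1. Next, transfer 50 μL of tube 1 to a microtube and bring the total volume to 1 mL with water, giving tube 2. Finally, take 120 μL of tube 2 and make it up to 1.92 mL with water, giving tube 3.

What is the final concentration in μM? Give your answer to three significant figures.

Step 1: 0.3 mL brought to 1.8 mL → factor 1.8/0.3 = 6
Step 2: 50 μL brought to 1 mL → factor 1000/50 = 20
Step 3: 120 μL brought to 1.92 mL → factor 1920/120 = 16
Overall dilution factor = 6 × 20 × 16 = 1920
Final = 3.00 mM / 1920 = 0.001563 mM = 1.56 μM

1.56 μM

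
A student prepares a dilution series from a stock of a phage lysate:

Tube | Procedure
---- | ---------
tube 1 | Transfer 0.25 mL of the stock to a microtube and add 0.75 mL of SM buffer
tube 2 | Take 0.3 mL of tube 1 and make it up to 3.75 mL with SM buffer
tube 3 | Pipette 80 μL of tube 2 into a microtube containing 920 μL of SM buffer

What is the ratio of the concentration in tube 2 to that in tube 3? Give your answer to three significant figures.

Step 1: 0.25 mL + 0.75 mL = 1 mL total → factor 1/0.25 = 4
Step 2: 0.3 mL brought to 3.75 mL → factor 3.75/0.3 = 12.5
Step 3: 80 μL + 920 μL = 1000 μL total → factor 1000/80 = 12.5
Dilution factor to tube 2 = 50; to tube 3 = 625
[tube 2]/[tube 3] = (factor to tube 3)/(factor to tube 2) = 625/50 = 12.5

12.5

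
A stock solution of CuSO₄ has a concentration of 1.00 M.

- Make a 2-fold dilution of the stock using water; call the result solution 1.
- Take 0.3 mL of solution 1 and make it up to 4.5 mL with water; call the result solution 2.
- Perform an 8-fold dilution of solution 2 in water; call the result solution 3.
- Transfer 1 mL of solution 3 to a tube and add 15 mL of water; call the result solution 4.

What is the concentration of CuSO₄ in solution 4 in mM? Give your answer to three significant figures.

0.260 mM

Step 1: 2-fold → factor 2
Step 2: 0.3 mL brought to 4.5 mL → factor 4.5/0.3 = 15
Step 3: 8-fold → factor 8
Step 4: 1 mL + 15 mL = 16 mL total → factor 16/1 = 16
Overall dilution factor = 2 × 15 × 8 × 16 = 3840
Final = 1.00 M / 3840 = 0.0002604 M = 0.260 mM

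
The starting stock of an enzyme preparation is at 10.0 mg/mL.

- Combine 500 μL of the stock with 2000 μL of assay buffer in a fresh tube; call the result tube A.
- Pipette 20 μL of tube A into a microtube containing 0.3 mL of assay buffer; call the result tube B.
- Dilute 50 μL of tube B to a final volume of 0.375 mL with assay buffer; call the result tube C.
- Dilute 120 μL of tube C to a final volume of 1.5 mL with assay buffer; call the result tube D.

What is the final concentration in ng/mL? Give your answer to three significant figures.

Step 1: 500 μL + 2000 μL = 2500 μL total → factor 2500/500 = 5
Step 2: 20 μL + 0.3 mL = 320 μL total → factor 320/20 = 16
Step 3: 50 μL brought to 0.375 mL → factor 375/50 = 7.5
Step 4: 120 μL brought to 1.5 mL → factor 1500/120 = 12.5
Overall dilution factor = 5 × 16 × 7.5 × 12.5 = 7500
Final = 10.0 mg/mL / 7500 = 0.001333 mg/mL = 1.33 × 10^3 ng/mL

1.33 × 10^3 ng/mL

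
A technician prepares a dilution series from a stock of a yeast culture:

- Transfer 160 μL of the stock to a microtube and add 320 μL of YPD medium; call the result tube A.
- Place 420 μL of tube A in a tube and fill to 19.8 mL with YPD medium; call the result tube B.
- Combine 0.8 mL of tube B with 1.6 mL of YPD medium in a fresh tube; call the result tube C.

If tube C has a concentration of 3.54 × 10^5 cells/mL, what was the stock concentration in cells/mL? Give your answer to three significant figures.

Step 1: 160 μL + 320 μL = 480 μL total → factor 480/160 = 3
Step 2: 420 μL brought to 19.8 mL → factor 19800/420 = 47.143
Step 3: 0.8 mL + 1.6 mL = 2.4 mL total → factor 2.4/0.8 = 3
Overall dilution factor = 3 × 47.143 × 3 = 424.29
Stock = 3.54 × 10^5 cells/mL × 424.29 = 1.50 × 10^8 cells/mL

1.50 × 10^8 cells/mL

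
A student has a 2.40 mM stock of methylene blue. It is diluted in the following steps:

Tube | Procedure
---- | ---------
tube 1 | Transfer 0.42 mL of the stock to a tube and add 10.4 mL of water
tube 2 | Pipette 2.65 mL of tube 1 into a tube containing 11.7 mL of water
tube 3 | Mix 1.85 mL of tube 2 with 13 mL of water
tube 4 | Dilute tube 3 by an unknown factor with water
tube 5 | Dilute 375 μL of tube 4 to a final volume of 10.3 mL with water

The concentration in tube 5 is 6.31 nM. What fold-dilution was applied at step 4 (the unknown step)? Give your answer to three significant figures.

12.4-fold

Step 1: 0.42 mL + 10.4 mL = 10.82 mL total → factor 10.82/0.42 = 25.762
Step 2: 2.65 mL + 11.7 mL = 14.35 mL total → factor 14.35/2.65 = 5.4151
Step 3: 1.85 mL + 13 mL = 14.85 mL total → factor 14.85/1.85 = 8.027
Step 4: unknown factor x
Step 5: 375 μL brought to 10.3 mL → factor 10300/375 = 27.467
Product of known-step factors = 30757
Overall factor = 2.40 mM / (6.31 nM) = 3.8035 × 10^5
x = 3.8035 × 10^5 / 30757 = 12.4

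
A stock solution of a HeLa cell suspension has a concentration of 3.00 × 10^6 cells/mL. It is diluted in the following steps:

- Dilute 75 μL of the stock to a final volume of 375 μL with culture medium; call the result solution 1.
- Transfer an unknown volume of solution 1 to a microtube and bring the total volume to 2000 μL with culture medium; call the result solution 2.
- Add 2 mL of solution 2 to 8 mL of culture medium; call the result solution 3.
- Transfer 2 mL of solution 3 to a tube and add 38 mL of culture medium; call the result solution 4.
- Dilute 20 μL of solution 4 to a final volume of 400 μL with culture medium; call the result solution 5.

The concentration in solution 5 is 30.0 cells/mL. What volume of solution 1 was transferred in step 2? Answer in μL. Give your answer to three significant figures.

200 μL

Step 1: 75 μL brought to 375 μL → factor 375/75 = 5
Step 2: v brought to 2000 μL → factor = 2000 μL/v
Step 3: 2 mL + 8 mL = 10 mL total → factor 10/2 = 5
Step 4: 2 mL + 38 mL = 40 mL total → factor 40/2 = 20
Step 5: 20 μL brought to 400 μL → factor 400/20 = 20
Product of known-step factors = 10000
Overall factor = 3.00 × 10^6 cells/mL / (30.0 cells/mL) = 1 × 10^5
Step-2 factor = 1 × 10^5 / 10000 = 10
v = 2000 μL / 10 = 200 μL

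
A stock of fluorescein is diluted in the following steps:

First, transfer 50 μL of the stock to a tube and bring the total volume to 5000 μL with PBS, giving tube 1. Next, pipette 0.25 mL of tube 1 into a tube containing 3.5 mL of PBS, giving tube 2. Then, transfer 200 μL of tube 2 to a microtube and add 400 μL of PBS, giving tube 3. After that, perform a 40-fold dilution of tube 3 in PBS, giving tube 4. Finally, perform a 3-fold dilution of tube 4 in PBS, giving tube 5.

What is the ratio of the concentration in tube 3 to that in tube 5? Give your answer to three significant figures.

Step 1: 50 μL brought to 5000 μL → factor 5000/50 = 100
Step 2: 0.25 mL + 3.5 mL = 3.75 mL total → factor 3.75/0.25 = 15
Step 3: 200 μL + 400 μL = 600 μL total → factor 600/200 = 3
Step 4: 40-fold → factor 40
Step 5: 3-fold → factor 3
Dilution factor to tube 3 = 4500; to tube 5 = 5.4 × 10^5
[tube 3]/[tube 5] = (factor to tube 5)/(factor to tube 3) = 5.4 × 10^5/4500 = 120

120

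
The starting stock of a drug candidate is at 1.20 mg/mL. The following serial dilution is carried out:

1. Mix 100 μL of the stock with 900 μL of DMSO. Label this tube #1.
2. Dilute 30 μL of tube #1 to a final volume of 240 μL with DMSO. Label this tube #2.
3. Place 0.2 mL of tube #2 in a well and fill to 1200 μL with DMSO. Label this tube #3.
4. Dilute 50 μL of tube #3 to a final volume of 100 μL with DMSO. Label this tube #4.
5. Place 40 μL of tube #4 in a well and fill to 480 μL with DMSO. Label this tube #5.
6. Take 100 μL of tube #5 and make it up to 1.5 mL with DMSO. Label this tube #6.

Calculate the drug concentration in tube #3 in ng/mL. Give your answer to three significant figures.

2.50 × 10^3 ng/mL

Step 1: 100 μL + 900 μL = 1000 μL total → factor 1000/100 = 10
Step 2: 30 μL brought to 240 μL → factor 240/30 = 8
Step 3: 0.2 mL brought to 1200 μL → factor 1.2/0.2 = 6
Dilution factor through tube #3 = 10 × 8 × 6 = 480
[tube #3] = 1.20 mg/mL / 480 = 0.002500 mg/mL = 2.50 × 10^3 ng/mL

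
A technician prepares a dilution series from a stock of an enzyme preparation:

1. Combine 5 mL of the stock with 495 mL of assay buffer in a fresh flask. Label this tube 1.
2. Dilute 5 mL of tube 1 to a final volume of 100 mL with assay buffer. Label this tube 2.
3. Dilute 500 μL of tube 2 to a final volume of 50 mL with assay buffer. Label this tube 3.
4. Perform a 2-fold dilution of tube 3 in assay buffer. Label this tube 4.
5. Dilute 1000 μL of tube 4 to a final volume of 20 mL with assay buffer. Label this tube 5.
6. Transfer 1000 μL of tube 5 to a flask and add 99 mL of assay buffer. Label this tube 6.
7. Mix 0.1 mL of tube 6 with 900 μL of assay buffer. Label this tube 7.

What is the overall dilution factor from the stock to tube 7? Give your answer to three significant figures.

8.00 × 10^9

Step 1: 5 mL + 495 mL = 500 mL total → factor 500/5 = 100
Step 2: 5 mL brought to 100 mL → factor 100/5 = 20
Step 3: 500 μL brought to 50 mL → factor 50000/500 = 100
Step 4: 2-fold → factor 2
Step 5: 1000 μL brought to 20 mL → factor 20000/1000 = 20
Step 6: 1000 μL + 99 mL = 1 × 10^5 μL total → factor 1 × 10^5/1000 = 100
Step 7: 0.1 mL + 900 μL = 1 mL total → factor 1/0.1 = 10
Overall dilution factor = 100 × 20 × 100 × 2 × 20 × 100 × 10 = 8 × 10^9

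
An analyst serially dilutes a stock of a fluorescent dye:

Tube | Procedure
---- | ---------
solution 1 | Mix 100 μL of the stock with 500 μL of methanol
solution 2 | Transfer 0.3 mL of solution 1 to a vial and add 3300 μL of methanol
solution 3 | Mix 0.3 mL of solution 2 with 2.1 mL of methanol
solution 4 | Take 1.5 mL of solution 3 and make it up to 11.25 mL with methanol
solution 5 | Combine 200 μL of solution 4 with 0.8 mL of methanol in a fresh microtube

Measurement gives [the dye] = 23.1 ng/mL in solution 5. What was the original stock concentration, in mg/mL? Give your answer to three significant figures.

Step 1: 100 μL + 500 μL = 600 μL total → factor 600/100 = 6
Step 2: 0.3 mL + 3300 μL = 3.6 mL total → factor 3.6/0.3 = 12
Step 3: 0.3 mL + 2.1 mL = 2.4 mL total → factor 2.4/0.3 = 8
Step 4: 1.5 mL brought to 11.25 mL → factor 11.25/1.5 = 7.5
Step 5: 200 μL + 0.8 mL = 1000 μL total → factor 1000/200 = 5
Overall dilution factor = 6 × 12 × 8 × 7.5 × 5 = 21600
Stock = 23.1 ng/mL × 21600 = 4.990 × 10^5 ng/mL = 0.499 mg/mL

0.499 mg/mL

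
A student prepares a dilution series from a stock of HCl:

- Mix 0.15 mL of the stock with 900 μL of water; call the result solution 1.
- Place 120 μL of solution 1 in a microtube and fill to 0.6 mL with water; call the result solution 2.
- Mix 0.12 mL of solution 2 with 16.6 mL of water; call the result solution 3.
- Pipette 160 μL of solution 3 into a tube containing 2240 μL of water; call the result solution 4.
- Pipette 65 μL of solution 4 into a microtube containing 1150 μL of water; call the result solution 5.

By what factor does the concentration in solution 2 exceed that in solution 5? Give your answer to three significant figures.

Step 1: 0.15 mL + 900 μL = 1.05 mL total → factor 1.05/0.15 = 7
Step 2: 120 μL brought to 0.6 mL → factor 600/120 = 5
Step 3: 0.12 mL + 16.6 mL = 16.72 mL total → factor 16.72/0.12 = 139.33
Step 4: 160 μL + 2240 μL = 2400 μL total → factor 2400/160 = 15
Step 5: 65 μL + 1150 μL = 1215 μL total → factor 1215/65 = 18.692
Dilution factor to solution 2 = 35; to solution 5 = 1.3673 × 10^6
[solution 2]/[solution 5] = (factor to solution 5)/(factor to solution 2) = 1.3673 × 10^6/35 = 3.91 × 10^4

3.91 × 10^4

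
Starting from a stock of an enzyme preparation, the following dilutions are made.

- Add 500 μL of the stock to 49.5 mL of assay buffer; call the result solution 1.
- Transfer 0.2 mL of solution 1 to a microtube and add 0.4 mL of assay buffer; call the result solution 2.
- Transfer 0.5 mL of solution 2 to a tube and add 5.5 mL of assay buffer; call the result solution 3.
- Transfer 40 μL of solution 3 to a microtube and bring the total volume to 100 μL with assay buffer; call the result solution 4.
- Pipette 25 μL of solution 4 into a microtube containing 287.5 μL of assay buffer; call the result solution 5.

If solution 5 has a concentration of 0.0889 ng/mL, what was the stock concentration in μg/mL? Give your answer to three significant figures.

Step 1: 500 μL + 49.5 mL = 50000 μL total → factor 50000/500 = 100
Step 2: 0.2 mL + 0.4 mL = 0.6 mL total → factor 0.6/0.2 = 3
Step 3: 0.5 mL + 5.5 mL = 6 mL total → factor 6/0.5 = 12
Step 4: 40 μL brought to 100 μL → factor 100/40 = 2.5
Step 5: 25 μL + 287.5 μL = 312.5 μL total → factor 312.5/25 = 12.5
Overall dilution factor = 100 × 3 × 12 × 2.5 × 12.5 = 1.125 × 10^5
Stock = 0.0889 ng/mL × 1.125 × 10^5 = 1.000 × 10^4 ng/mL = 10.0 μg/mL

10.0 μg/mL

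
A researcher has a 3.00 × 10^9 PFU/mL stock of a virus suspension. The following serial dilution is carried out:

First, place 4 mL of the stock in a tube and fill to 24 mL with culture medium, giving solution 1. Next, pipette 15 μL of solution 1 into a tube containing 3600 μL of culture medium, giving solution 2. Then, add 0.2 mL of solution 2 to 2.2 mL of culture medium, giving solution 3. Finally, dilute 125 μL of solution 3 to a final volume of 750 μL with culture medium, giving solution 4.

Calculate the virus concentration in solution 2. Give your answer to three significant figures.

Step 1: 4 mL brought to 24 mL → factor 24/4 = 6
Step 2: 15 μL + 3600 μL = 3615 μL total → factor 3615/15 = 241
Dilution factor through solution 2 = 6 × 241 = 1446
[solution 2] = 3.00 × 10^9 PFU/mL / 1446 = 2.07 × 10^6 PFU/mL

2.07 × 10^6 PFU/mL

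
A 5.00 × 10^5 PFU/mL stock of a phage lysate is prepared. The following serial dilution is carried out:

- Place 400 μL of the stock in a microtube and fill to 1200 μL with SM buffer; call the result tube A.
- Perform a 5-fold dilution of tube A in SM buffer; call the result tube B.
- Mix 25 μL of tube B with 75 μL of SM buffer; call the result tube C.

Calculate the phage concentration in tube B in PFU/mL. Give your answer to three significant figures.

3.33 × 10^4 PFU/mL

Step 1: 400 μL brought to 1200 μL → factor 1200/400 = 3
Step 2: 5-fold → factor 5
Dilution factor through tube B = 3 × 5 = 15
[tube B] = 5.00 × 10^5 PFU/mL / 15 = 3.33 × 10^4 PFU/mL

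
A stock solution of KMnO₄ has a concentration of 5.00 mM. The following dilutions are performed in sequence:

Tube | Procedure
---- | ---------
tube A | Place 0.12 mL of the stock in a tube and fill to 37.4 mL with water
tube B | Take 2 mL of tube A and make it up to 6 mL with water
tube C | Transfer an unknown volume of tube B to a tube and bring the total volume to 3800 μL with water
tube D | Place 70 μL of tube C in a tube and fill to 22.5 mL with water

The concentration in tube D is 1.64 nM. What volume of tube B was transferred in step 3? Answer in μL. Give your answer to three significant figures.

375 μL

Step 1: 0.12 mL brought to 37.4 mL → factor 37.4/0.12 = 311.67
Step 2: 2 mL brought to 6 mL → factor 6/2 = 3
Step 3: v brought to 3800 μL → factor = 3800 μL/v
Step 4: 70 μL brought to 22.5 mL → factor 22500/70 = 321.43
Product of known-step factors = 3.0054 × 10^5
Overall factor = 5.00 mM / (1.64 nM) = 3.0488 × 10^6
Step-3 factor = 3.0488 × 10^6 / 3.0054 × 10^5 = 10.144
v = 3800 μL / 10.144 = 375 μL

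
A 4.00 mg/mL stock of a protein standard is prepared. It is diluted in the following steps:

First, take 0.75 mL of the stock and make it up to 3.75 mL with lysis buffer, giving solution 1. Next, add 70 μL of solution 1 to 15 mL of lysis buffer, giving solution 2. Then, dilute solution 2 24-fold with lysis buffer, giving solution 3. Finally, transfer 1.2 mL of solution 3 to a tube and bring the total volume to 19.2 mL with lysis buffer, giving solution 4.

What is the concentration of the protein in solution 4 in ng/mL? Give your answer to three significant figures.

9.68 ng/mL

Step 1: 0.75 mL brought to 3.75 mL → factor 3.75/0.75 = 5
Step 2: 70 μL + 15 mL = 15070 μL total → factor 15070/70 = 215.29
Step 3: 24-fold → factor 24
Step 4: 1.2 mL brought to 19.2 mL → factor 19.2/1.2 = 16
Overall dilution factor = 5 × 215.29 × 24 × 16 = 4.1335 × 10^5
Final = 4.00 mg/mL / 4.1335 × 10^5 = 9.677 × 10^-6 mg/mL = 9.68 ng/mL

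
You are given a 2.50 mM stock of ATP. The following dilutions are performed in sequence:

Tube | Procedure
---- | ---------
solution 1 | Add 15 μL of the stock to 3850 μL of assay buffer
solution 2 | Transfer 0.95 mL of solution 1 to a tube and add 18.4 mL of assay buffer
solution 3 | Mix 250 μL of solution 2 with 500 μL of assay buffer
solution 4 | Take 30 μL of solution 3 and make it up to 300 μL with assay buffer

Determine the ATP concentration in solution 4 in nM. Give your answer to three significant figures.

15.9 nM

Step 1: 15 μL + 3850 μL = 3865 μL total → factor 3865/15 = 257.67
Step 2: 0.95 mL + 18.4 mL = 19.35 mL total → factor 19.35/0.95 = 20.368
Step 3: 250 μL + 500 μL = 750 μL total → factor 750/250 = 3
Step 4: 30 μL brought to 300 μL → factor 300/30 = 10
Overall dilution factor = 257.67 × 20.368 × 3 × 10 = 1.5745 × 10^5
Final = 2.50 mM / 1.5745 × 10^5 = 1.588 × 10^-5 mM = 15.9 nM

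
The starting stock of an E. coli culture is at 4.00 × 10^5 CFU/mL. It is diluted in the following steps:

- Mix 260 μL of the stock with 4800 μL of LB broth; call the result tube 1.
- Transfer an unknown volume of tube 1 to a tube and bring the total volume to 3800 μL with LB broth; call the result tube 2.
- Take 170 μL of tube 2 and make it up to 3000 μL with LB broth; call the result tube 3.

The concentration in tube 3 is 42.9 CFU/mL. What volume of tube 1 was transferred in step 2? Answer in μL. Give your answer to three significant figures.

Step 1: 260 μL + 4800 μL = 5060 μL total → factor 5060/260 = 19.462
Step 2: v brought to 3800 μL → factor = 3800 μL/v
Step 3: 170 μL brought to 3000 μL → factor 3000/170 = 17.647
Product of known-step factors = 343.44
Overall factor = 4.00 × 10^5 CFU/mL / (42.9 CFU/mL) = 9324
Step-2 factor = 9324 / 343.44 = 27.149
v = 3800 μL / 27.149 = 140 μL

140 μL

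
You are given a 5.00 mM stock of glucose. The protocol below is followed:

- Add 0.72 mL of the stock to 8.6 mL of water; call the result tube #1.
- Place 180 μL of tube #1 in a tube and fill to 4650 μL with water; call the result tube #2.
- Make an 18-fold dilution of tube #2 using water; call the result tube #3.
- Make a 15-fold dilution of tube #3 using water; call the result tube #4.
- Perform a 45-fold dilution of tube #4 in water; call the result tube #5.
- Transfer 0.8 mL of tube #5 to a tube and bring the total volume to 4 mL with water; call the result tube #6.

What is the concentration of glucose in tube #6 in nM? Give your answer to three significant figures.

Step 1: 0.72 mL + 8.6 mL = 9.32 mL total → factor 9.32/0.72 = 12.944
Step 2: 180 μL brought to 4650 μL → factor 4650/180 = 25.833
Step 3: 18-fold → factor 18
Step 4: 15-fold → factor 15
Step 5: 45-fold → factor 45
Step 6: 0.8 mL brought to 4 mL → factor 4/0.8 = 5
Overall dilution factor = 12.944 × 25.833 × 18 × 15 × 45 × 5 = 2.0315 × 10^7
Final = 5.00 mM / 2.0315 × 10^7 = 2.461 × 10^-7 mM = 0.246 nM

0.246 nM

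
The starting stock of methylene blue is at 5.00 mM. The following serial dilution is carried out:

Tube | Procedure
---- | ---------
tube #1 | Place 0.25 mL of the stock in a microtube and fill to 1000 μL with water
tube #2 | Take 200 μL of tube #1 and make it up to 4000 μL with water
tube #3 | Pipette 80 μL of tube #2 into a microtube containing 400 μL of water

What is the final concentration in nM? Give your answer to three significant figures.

Step 1: 0.25 mL brought to 1000 μL → factor 1/0.25 = 4
Step 2: 200 μL brought to 4000 μL → factor 4000/200 = 20
Step 3: 80 μL + 400 μL = 480 μL total → factor 480/80 = 6
Overall dilution factor = 4 × 20 × 6 = 480
Final = 5.00 mM / 480 = 0.01042 mM = 1.04 × 10^4 nM

1.04 × 10^4 nM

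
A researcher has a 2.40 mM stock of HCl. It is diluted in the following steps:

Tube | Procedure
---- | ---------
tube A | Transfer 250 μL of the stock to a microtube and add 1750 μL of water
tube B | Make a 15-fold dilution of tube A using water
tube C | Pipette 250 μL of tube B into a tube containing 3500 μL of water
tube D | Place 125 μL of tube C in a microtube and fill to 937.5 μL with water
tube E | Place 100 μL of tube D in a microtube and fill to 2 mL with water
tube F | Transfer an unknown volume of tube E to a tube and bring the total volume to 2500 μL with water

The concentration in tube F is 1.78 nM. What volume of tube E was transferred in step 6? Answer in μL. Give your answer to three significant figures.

Step 1: 250 μL + 1750 μL = 2000 μL total → factor 2000/250 = 8
Step 2: 15-fold → factor 15
Step 3: 250 μL + 3500 μL = 3750 μL total → factor 3750/250 = 15
Step 4: 125 μL brought to 937.5 μL → factor 937.5/125 = 7.5
Step 5: 100 μL brought to 2 mL → factor 2000/100 = 20
Step 6: v brought to 2500 μL → factor = 2500 μL/v
Product of known-step factors = 2.7 × 10^5
Overall factor = 2.40 mM / (1.78 nM) = 1.3483 × 10^6
Step-6 factor = 1.3483 × 10^6 / 2.7 × 10^5 = 4.9938
v = 2500 μL / 4.9938 = 501 μL

501 μL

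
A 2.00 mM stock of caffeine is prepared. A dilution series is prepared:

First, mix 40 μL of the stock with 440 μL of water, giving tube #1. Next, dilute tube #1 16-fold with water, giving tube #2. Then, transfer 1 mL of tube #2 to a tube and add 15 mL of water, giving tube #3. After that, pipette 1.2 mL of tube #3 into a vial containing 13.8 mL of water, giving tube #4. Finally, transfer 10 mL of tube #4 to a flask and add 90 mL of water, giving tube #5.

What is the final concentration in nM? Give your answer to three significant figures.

Step 1: 40 μL + 440 μL = 480 μL total → factor 480/40 = 12
Step 2: 16-fold → factor 16
Step 3: 1 mL + 15 mL = 16 mL total → factor 16/1 = 16
Step 4: 1.2 mL + 13.8 mL = 15 mL total → factor 15/1.2 = 12.5
Step 5: 10 mL + 90 mL = 100 mL total → factor 100/10 = 10
Overall dilution factor = 12 × 16 × 16 × 12.5 × 10 = 3.84 × 10^5
Final = 2.00 mM / 3.84 × 10^5 = 5.208 × 10^-6 mM = 5.21 nM

5.21 nM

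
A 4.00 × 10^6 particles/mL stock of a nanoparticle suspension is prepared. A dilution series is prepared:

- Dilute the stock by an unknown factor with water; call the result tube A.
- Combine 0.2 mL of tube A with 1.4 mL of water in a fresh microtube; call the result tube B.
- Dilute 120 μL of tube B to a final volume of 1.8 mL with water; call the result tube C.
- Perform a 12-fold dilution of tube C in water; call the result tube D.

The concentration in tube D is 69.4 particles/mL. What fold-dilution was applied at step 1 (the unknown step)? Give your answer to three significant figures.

Step 1: unknown factor x
Step 2: 0.2 mL + 1.4 mL = 1.6 mL total → factor 1.6/0.2 = 8
Step 3: 120 μL brought to 1.8 mL → factor 1800/120 = 15
Step 4: 12-fold → factor 12
Product of known-step factors = 1440
Overall factor = 4.00 × 10^6 particles/mL / (69.4 particles/mL) = 57637
x = 57637 / 1440 = 40.0

40.0-fold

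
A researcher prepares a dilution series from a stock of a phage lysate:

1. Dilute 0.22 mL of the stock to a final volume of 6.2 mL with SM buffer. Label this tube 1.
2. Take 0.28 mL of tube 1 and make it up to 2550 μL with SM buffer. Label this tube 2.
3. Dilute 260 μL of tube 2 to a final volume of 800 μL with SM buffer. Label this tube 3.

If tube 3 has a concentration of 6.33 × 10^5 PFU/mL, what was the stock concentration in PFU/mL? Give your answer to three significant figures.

Step 1: 0.22 mL brought to 6.2 mL → factor 6.2/0.22 = 28.182
Step 2: 0.28 mL brought to 2550 μL → factor 2.55/0.28 = 9.1071
Step 3: 260 μL brought to 800 μL → factor 800/260 = 3.0769
Overall dilution factor = 28.182 × 9.1071 × 3.0769 = 789.71
Stock = 6.33 × 10^5 PFU/mL × 789.71 = 5.00 × 10^8 PFU/mL

5.00 × 10^8 PFU/mL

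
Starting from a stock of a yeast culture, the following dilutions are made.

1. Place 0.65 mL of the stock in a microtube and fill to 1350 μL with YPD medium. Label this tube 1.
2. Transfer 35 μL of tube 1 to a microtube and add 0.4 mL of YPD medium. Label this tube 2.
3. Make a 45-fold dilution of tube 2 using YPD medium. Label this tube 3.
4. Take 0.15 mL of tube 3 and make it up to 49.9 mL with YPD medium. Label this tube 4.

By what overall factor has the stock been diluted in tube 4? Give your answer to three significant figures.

3.86 × 10^5

Step 1: 0.65 mL brought to 1350 μL → factor 1.35/0.65 = 2.0769
Step 2: 35 μL + 0.4 mL = 435 μL total → factor 435/35 = 12.429
Step 3: 45-fold → factor 45
Step 4: 0.15 mL brought to 49.9 mL → factor 49.9/0.15 = 332.67
Overall dilution factor = 2.0769 × 12.429 × 45 × 332.67 = 3.8642 × 10^5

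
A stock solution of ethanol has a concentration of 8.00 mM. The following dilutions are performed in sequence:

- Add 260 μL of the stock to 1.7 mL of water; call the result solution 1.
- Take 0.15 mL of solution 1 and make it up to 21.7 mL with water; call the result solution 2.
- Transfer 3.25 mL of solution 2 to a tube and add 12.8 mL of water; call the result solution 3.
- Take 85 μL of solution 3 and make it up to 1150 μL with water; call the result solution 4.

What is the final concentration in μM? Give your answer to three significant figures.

Step 1: 260 μL + 1.7 mL = 1960 μL total → factor 1960/260 = 7.5385
Step 2: 0.15 mL brought to 21.7 mL → factor 21.7/0.15 = 144.67
Step 3: 3.25 mL + 12.8 mL = 16.05 mL total → factor 16.05/3.25 = 4.9385
Step 4: 85 μL brought to 1150 μL → factor 1150/85 = 13.529
Overall dilution factor = 7.5385 × 144.67 × 4.9385 × 13.529 = 72865
Final = 8.00 mM / 72865 = 0.0001098 mM = 0.110 μM

0.110 μM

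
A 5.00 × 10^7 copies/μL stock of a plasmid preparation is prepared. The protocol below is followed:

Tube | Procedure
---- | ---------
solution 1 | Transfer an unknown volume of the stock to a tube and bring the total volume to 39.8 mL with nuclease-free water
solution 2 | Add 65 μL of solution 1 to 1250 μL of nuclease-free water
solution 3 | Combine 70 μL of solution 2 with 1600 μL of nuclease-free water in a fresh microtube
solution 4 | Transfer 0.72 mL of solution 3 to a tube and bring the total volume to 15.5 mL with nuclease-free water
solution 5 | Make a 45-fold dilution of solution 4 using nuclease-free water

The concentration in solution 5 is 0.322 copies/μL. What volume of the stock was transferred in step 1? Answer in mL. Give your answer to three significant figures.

Step 1: v brought to 39.8 mL → factor = 39.8 mL/v
Step 2: 65 μL + 1250 μL = 1315 μL total → factor 1315/65 = 20.231
Step 3: 70 μL + 1600 μL = 1670 μL total → factor 1670/70 = 23.857
Step 4: 0.72 mL brought to 15.5 mL → factor 15.5/0.72 = 21.528
Step 5: 45-fold → factor 45
Product of known-step factors = 4.6757 × 10^5
Overall factor = 5.00 × 10^7 copies/μL / (0.322 copies/μL) = 1.5528 × 10^8
Step-1 factor = 1.5528 × 10^8 / 4.6757 × 10^5 = 332.1
v = 39.8 mL / 332.1 = 0.120 mL

0.120 mL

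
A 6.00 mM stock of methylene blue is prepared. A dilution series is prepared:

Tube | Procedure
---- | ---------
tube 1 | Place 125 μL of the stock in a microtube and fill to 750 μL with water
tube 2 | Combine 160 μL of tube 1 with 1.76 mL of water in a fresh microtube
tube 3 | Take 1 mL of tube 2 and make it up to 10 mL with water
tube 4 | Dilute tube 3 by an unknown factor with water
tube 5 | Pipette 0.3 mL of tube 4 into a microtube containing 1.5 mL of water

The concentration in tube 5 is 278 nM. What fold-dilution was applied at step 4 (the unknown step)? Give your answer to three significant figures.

5.00-fold

Step 1: 125 μL brought to 750 μL → factor 750/125 = 6
Step 2: 160 μL + 1.76 mL = 1920 μL total → factor 1920/160 = 12
Step 3: 1 mL brought to 10 mL → factor 10/1 = 10
Step 4: unknown factor x
Step 5: 0.3 mL + 1.5 mL = 1.8 mL total → factor 1.8/0.3 = 6
Product of known-step factors = 4320
Overall factor = 6.00 mM / (278 nM) = 21583
x = 21583 / 4320 = 5.00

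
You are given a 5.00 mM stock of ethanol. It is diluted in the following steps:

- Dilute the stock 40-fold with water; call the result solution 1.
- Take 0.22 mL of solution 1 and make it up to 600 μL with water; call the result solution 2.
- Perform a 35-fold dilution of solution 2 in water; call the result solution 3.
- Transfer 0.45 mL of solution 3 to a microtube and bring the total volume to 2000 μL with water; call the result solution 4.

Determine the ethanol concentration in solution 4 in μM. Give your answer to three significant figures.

Step 1: 40-fold → factor 40
Step 2: 0.22 mL brought to 600 μL → factor 0.6/0.22 = 2.7273
Step 3: 35-fold → factor 35
Step 4: 0.45 mL brought to 2000 μL → factor 2/0.45 = 4.4444
Overall dilution factor = 40 × 2.7273 × 35 × 4.4444 = 16970
Final = 5.00 mM / 16970 = 0.0002946 mM = 0.295 μM

0.295 μM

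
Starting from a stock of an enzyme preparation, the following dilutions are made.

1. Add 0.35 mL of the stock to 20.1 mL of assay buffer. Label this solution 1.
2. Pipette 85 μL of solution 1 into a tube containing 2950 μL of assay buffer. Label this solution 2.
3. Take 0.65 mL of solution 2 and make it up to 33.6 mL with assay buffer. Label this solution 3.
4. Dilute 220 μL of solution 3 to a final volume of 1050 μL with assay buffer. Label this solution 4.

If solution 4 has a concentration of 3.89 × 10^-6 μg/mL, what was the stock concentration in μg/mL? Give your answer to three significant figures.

2.00 μg/mL

Step 1: 0.35 mL + 20.1 mL = 20.45 mL total → factor 20.45/0.35 = 58.429
Step 2: 85 μL + 2950 μL = 3035 μL total → factor 3035/85 = 35.706
Step 3: 0.65 mL brought to 33.6 mL → factor 33.6/0.65 = 51.692
Step 4: 220 μL brought to 1050 μL → factor 1050/220 = 4.7727
Overall dilution factor = 58.429 × 35.706 × 51.692 × 4.7727 = 5.147 × 10^5
Stock = 3.89 × 10^-6 μg/mL × 5.147 × 10^5 = 2.00 μg/mL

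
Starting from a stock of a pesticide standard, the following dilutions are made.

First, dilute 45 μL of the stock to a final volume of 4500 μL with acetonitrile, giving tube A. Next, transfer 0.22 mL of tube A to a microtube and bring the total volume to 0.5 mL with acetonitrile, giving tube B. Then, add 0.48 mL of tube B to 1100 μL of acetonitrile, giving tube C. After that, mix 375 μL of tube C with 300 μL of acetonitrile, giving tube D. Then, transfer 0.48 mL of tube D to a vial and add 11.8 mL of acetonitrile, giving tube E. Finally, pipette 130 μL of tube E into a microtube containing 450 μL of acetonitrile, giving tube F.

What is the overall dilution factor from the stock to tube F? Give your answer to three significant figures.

Step 1: 45 μL brought to 4500 μL → factor 4500/45 = 100
Step 2: 0.22 mL brought to 0.5 mL → factor 0.5/0.22 = 2.2727
Step 3: 0.48 mL + 1100 μL = 1.58 mL total → factor 1.58/0.48 = 3.2917
Step 4: 375 μL + 300 μL = 675 μL total → factor 675/375 = 1.8
Step 5: 0.48 mL + 11.8 mL = 12.28 mL total → factor 12.28/0.48 = 25.583
Step 6: 130 μL + 450 μL = 580 μL total → factor 580/130 = 4.4615
Overall dilution factor = 100 × 2.2727 × 3.2917 × 1.8 × 25.583 × 4.4615 = 1.537 × 10^5

1.54 × 10^5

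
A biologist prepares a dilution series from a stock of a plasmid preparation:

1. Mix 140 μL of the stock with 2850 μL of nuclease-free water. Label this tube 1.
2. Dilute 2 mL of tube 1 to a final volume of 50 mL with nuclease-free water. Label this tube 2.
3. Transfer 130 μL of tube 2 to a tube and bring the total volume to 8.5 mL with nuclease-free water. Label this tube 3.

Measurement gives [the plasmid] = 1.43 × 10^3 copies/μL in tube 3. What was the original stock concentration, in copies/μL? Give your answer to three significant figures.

4.99 × 10^7 copies/μL

Step 1: 140 μL + 2850 μL = 2990 μL total → factor 2990/140 = 21.357
Step 2: 2 mL brought to 50 mL → factor 50/2 = 25
Step 3: 130 μL brought to 8.5 mL → factor 8500/130 = 65.385
Overall dilution factor = 21.357 × 25 × 65.385 = 34911
Stock = 1.43 × 10^3 copies/μL × 34911 = 4.99 × 10^7 copies/μL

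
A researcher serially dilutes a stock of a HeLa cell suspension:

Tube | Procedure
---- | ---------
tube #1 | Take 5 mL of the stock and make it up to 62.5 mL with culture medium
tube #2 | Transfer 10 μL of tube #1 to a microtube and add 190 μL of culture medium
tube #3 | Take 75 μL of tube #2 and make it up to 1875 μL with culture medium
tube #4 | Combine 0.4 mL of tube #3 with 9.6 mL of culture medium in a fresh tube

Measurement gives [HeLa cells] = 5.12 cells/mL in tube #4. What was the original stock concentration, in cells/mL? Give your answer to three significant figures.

Step 1: 5 mL brought to 62.5 mL → factor 62.5/5 = 12.5
Step 2: 10 μL + 190 μL = 200 μL total → factor 200/10 = 20
Step 3: 75 μL brought to 1875 μL → factor 1875/75 = 25
Step 4: 0.4 mL + 9.6 mL = 10 mL total → factor 10/0.4 = 25
Overall dilution factor = 12.5 × 20 × 25 × 25 = 1.5625 × 10^5
Stock = 5.12 cells/mL × 1.5625 × 10^5 = 8.00 × 10^5 cells/mL

8.00 × 10^5 cells/mL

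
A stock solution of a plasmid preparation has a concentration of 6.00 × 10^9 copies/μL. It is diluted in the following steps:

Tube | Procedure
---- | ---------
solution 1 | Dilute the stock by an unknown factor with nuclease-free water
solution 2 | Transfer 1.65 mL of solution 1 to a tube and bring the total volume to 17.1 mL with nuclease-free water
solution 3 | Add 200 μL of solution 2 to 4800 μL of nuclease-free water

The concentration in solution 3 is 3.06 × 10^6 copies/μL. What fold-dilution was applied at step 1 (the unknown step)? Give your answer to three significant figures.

7.57-fold

Step 1: unknown factor x
Step 2: 1.65 mL brought to 17.1 mL → factor 17.1/1.65 = 10.364
Step 3: 200 μL + 4800 μL = 5000 μL total → factor 5000/200 = 25
Product of known-step factors = 259.09
Overall factor = 6.00 × 10^9 copies/μL / (3.06 × 10^6 copies/μL) = 1960.8
x = 1960.8 / 259.09 = 7.57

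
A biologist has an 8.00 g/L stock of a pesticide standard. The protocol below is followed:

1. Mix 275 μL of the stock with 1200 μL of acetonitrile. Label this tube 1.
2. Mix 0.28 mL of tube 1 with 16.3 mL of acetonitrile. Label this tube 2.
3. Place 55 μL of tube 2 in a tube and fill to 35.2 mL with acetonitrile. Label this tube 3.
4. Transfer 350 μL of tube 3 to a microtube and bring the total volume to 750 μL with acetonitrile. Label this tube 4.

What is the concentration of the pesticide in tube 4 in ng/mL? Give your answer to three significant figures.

18.4 ng/mL

Step 1: 275 μL + 1200 μL = 1475 μL total → factor 1475/275 = 5.3636
Step 2: 0.28 mL + 16.3 mL = 16.58 mL total → factor 16.58/0.28 = 59.214
Step 3: 55 μL brought to 35.2 mL → factor 35200/55 = 640
Step 4: 350 μL brought to 750 μL → factor 750/350 = 2.1429
Overall dilution factor = 5.3636 × 59.214 × 640 × 2.1429 = 4.3557 × 10^5
Final = 8.00 g/L / 4.3557 × 10^5 = 1.837 × 10^-5 g/L = 18.4 ng/mL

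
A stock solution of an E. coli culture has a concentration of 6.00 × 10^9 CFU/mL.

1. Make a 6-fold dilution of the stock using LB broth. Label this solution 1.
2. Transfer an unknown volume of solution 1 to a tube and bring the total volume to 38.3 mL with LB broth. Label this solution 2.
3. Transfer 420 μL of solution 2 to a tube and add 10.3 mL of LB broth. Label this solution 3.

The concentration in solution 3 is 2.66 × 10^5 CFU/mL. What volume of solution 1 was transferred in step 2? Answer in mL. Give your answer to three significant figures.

0.260 mL

Step 1: 6-fold → factor 6
Step 2: v brought to 38.3 mL → factor = 38.3 mL/v
Step 3: 420 μL + 10.3 mL = 10720 μL total → factor 10720/420 = 25.524
Product of known-step factors = 153.14
Overall factor = 6.00 × 10^9 CFU/mL / (2.66 × 10^5 CFU/mL) = 22556
Step-2 factor = 22556 / 153.14 = 147.29
v = 38.3 mL / 147.29 = 0.260 mL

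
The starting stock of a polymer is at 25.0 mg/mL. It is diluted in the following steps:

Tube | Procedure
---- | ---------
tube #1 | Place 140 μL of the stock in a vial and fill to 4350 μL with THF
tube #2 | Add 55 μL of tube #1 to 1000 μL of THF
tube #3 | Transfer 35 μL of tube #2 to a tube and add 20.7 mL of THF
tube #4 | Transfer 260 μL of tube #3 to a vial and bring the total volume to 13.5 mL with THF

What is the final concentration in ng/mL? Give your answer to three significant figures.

1.36 ng/mL

Step 1: 140 μL brought to 4350 μL → factor 4350/140 = 31.071
Step 2: 55 μL + 1000 μL = 1055 μL total → factor 1055/55 = 19.182
Step 3: 35 μL + 20.7 mL = 20735 μL total → factor 20735/35 = 592.43
Step 4: 260 μL brought to 13.5 mL → factor 13500/260 = 51.923
Overall dilution factor = 31.071 × 19.182 × 592.43 × 51.923 = 1.8334 × 10^7
Final = 25.0 mg/mL / 1.8334 × 10^7 = 1.364 × 10^-6 mg/mL = 1.36 ng/mL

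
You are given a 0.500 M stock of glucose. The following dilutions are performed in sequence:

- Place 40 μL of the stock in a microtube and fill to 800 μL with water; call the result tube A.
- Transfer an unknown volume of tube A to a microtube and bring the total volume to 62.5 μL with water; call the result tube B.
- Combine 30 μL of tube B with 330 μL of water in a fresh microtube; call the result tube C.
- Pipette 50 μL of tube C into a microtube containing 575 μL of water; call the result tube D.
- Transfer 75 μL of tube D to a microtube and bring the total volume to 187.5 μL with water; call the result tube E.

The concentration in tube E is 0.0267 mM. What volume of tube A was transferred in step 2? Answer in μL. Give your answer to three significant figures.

Step 1: 40 μL brought to 800 μL → factor 800/40 = 20
Step 2: v brought to 62.5 μL → factor = 62.5 μL/v
Step 3: 30 μL + 330 μL = 360 μL total → factor 360/30 = 12
Step 4: 50 μL + 575 μL = 625 μL total → factor 625/50 = 12.5
Step 5: 75 μL brought to 187.5 μL → factor 187.5/75 = 2.5
Product of known-step factors = 7500
Overall factor = 0.500 M / (0.0267 mM) = 18727
Step-2 factor = 18727 / 7500 = 2.4969
v = 62.5 μL / 2.4969 = 25.0 μL

25.0 μL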